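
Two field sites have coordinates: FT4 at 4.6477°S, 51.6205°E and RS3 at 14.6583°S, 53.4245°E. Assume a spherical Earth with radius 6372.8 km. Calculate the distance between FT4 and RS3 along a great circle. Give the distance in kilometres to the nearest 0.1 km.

1130.8 km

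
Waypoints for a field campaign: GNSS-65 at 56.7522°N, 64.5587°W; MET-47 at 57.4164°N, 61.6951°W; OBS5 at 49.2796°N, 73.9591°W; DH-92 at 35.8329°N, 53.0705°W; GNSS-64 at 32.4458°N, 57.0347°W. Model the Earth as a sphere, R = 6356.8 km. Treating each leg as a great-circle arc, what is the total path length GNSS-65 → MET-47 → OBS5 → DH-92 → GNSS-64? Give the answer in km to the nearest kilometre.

GNSS-65→MET-47: c = 0.029527 rad, d = 187.69 km
MET-47→OBS5: c = 0.190469 rad, d = 1210.77 km
OBS5→DH-92: c = 0.354485 rad, d = 2253.39 km
DH-92→GNSS-64: c = 0.082288 rad, d = 523.09 km
Total = 187.69 + 1210.77 + 2253.39 + 523.09 = 4174.95 km

4175 km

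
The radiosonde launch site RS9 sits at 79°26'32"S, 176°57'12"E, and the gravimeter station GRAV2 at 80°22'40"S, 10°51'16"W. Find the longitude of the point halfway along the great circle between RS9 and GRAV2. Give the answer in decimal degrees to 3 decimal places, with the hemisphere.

130.865°W

RS9: φ = -79.44222°, λ = +176.95333°
GRAV2: φ = -80.37778°, λ = -10.85444°
Bx = cos φ₂ cos Δλ = -0.165602,  By = cos φ₂ sin Δλ = 0.022707
φₘ = atan2(sin φ₁ + sin φ₂, √((cos φ₁ + Bx)² + By²)) = -89.16361°
λₘ = λ₁ + atan2(By, cos φ₁ + Bx) = -130.86503°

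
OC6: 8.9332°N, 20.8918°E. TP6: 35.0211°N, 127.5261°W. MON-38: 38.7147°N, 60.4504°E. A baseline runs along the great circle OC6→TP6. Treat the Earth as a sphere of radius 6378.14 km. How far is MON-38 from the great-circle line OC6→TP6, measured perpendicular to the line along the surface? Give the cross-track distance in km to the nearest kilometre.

δ₁₃ = central angle OC6→MON-38 = 0.807384 rad  (haversine)
θ₁₃ = bearing OC6→MON-38 = 43.457°,  θ₁₂ = bearing OC6→TP6 = 327.578°
dₓₜ = R·arcsin(sin δ₁₃ · sin(θ₁₃ − θ₁₂)) = 6378.14·arcsin(0.72248·sin(-284.121°)) = 4951.400 km
|dₓₜ| = 4951.400 km

4951 km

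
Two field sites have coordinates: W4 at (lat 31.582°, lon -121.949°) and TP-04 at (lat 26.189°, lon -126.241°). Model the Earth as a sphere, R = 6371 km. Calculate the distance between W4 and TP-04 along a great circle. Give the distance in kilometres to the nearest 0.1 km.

Δφ = -5.3930°,  Δλ = -4.2920°
a = sin²(Δφ/2) + cos φ₁ cos φ₂ sin²(Δλ/2) = 0.003285
c = 2·arcsin(√a) = 0.114696 rad = 6.5716°
d = R·c = 6371 × 0.114696 = 730.7 km

730.7 km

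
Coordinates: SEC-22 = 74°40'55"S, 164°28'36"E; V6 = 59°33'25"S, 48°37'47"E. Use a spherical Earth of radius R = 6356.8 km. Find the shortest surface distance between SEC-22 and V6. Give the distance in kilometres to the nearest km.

SEC-22: φ = -74.68194°, λ = +164.47667°
V6: φ = -59.55694°, λ = +48.62972°
Δφ = 15.1250°,  Δλ = -115.8469°
a = sin²(Δφ/2) + cos φ₁ cos φ₂ sin²(Δλ/2) = 0.113425
c = 2·arcsin(√a) = 0.687005 rad = 39.3625°
d = R·c = 6356.8 × 0.687005 = 4367.2 km

4367 km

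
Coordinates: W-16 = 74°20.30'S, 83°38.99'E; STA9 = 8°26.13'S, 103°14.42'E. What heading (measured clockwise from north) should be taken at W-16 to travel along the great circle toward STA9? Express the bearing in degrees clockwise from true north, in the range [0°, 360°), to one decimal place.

21.1°

W-16: φ = -74.33833°, λ = +83.64983°
STA9: φ = -8.43550°, λ = +103.24033°
Δλ = 19.5905°
y = sin Δλ · cos φ₂ = 0.331668
x = cos φ₁ sin φ₂ − sin φ₁ cos φ₂ cos Δλ = 0.857720
θ = atan2(y, x) = 21.1408° → 21.1408° (mod 360°)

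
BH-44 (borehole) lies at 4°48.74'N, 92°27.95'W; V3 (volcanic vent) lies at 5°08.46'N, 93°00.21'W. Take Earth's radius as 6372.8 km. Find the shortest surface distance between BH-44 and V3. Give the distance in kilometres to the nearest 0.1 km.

69.9 km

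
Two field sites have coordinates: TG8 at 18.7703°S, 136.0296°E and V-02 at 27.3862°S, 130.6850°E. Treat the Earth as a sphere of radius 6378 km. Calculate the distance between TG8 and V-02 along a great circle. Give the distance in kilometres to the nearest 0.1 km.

1103.9 km

Δφ = -8.6159°,  Δλ = -5.3446°
a = sin²(Δφ/2) + cos φ₁ cos φ₂ sin²(Δλ/2) = 0.007470
c = 2·arcsin(√a) = 0.173075 rad = 9.9165°
d = R·c = 6378 × 0.173075 = 1103.9 km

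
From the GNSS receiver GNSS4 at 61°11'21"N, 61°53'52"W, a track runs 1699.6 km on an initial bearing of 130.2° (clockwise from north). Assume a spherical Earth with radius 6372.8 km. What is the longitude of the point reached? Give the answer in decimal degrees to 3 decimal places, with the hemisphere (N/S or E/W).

43.745°W

GNSS4: φ = +61.18917°, λ = -61.89778°
δ = d/R = 1699.6/6372.8 = 0.266696 rad
φ₂ = arcsin(sin φ₁ cos δ + cos φ₁ sin δ cos θ)
   = arcsin(0.87622·0.96465 + 0.48192·0.26355·-0.64546) = 49.75249°
λ₂ = λ₁ + atan2(sin θ sin δ cos φ₁, cos δ − sin φ₁ sin φ₂) = -43.74460°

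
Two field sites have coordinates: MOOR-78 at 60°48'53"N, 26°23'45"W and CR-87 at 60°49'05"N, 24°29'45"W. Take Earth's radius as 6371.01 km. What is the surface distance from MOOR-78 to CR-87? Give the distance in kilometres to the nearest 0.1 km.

103.0 km

MOOR-78: φ = +60.81472°, λ = -26.39583°
CR-87: φ = +60.81806°, λ = -24.49583°
Δφ = 0.0033°,  Δλ = 1.9000°
a = sin²(Δφ/2) + cos φ₁ cos φ₂ sin²(Δλ/2) = 0.000065
c = 2·arcsin(√a) = 0.016169 rad = 0.9264°
d = R·c = 6371.01 × 0.016169 = 103.0 km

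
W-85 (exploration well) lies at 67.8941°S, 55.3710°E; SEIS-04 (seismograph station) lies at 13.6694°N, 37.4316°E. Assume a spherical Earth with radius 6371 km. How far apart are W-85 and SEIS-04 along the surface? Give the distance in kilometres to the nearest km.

9184 km

Δφ = 81.5635°,  Δλ = -17.9394°
a = sin²(Δφ/2) + cos φ₁ cos φ₂ sin²(Δλ/2) = 0.435532
c = 2·arcsin(√a) = 1.441501 rad = 82.5919°
d = R·c = 6371 × 1.441501 = 9183.8 km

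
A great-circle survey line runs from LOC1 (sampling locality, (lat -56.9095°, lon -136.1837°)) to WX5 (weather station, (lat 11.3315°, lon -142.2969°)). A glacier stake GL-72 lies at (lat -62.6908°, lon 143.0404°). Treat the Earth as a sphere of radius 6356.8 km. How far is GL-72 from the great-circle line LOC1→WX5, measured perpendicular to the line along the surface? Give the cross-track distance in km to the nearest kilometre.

3310 km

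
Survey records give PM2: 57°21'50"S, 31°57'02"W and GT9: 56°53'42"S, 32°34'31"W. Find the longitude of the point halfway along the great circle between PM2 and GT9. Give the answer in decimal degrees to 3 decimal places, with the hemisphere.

32.265°W

PM2: φ = -57.36389°, λ = -31.95056°
GT9: φ = -56.89500°, λ = -32.57528°
Bx = cos φ₂ cos Δλ = 0.546143,  By = cos φ₂ sin Δλ = -0.005955
φₘ = atan2(sin φ₁ + sin φ₂, √((cos φ₁ + Bx)² + By²)) = -57.12983°
λₘ = λ₁ + atan2(By, cos φ₁ + Bx) = -32.26489°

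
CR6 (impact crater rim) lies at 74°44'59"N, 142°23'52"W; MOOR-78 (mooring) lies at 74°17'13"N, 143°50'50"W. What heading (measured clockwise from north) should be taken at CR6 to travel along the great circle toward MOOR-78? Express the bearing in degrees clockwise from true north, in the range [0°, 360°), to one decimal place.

CR6: φ = +74.74972°, λ = -142.39778°
MOOR-78: φ = +74.28694°, λ = -143.84722°
Δλ = -1.4494°
y = sin Δλ · cos φ₂ = -0.006850
x = cos φ₁ sin φ₂ − sin φ₁ cos φ₂ cos Δλ = -0.007993
θ = atan2(y, x) = -139.4030° → 220.5970° (mod 360°)

220.6°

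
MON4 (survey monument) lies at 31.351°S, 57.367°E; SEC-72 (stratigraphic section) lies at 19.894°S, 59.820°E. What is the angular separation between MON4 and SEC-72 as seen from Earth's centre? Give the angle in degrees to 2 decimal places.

Δφ = 11.4570°,  Δλ = 2.4530°
a = sin²(Δφ/2) + cos φ₁ cos φ₂ sin²(Δλ/2) = 0.010331
c = 2·arcsin(√a) = 0.203634 rad = 11.6674°

11.67°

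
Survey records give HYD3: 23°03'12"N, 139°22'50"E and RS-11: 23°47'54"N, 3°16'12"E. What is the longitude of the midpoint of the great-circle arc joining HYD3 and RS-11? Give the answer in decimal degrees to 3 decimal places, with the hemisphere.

HYD3: φ = +23.05333°, λ = +139.38056°
RS-11: φ = +23.79833°, λ = +3.27000°
Bx = cos φ₂ cos Δλ = -0.659401,  By = cos φ₂ sin Δλ = -0.634321
φₘ = atan2(sin φ₁ + sin φ₂, √((cos φ₁ + Bx)² + By²)) = 49.22055°
λₘ = λ₁ + atan2(By, cos φ₁ + Bx) = 71.72585°

71.726°E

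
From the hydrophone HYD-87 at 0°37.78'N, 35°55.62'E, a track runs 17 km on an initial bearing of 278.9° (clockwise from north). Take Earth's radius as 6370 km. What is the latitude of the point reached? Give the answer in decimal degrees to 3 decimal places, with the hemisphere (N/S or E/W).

0.653°N

HYD-87: φ = +0.62967°, λ = +35.92700°
δ = d/R = 17/6370 = 0.002669 rad
φ₂ = arcsin(sin φ₁ cos δ + cos φ₁ sin δ cos θ)
   = arcsin(0.01099·1.00000 + 0.99994·0.00267·0.15471) = 0.65332°
λ₂ = λ₁ + atan2(sin θ sin δ cos φ₁, cos δ − sin φ₁ sin φ₂) = 35.77592°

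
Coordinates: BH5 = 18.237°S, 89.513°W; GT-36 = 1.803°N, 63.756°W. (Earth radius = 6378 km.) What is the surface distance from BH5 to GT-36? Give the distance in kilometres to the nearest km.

3597 km

Δφ = 20.0400°,  Δλ = 25.7570°
a = sin²(Δφ/2) + cos φ₁ cos φ₂ sin²(Δλ/2) = 0.077432
c = 2·arcsin(√a) = 0.563977 rad = 32.3135°
d = R·c = 6378 × 0.563977 = 3597.0 km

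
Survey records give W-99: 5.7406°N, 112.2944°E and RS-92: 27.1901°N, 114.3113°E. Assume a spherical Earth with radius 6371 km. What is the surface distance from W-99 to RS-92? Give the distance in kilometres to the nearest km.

Δφ = 21.4495°,  Δλ = 2.0169°
a = sin²(Δφ/2) + cos φ₁ cos φ₂ sin²(Δλ/2) = 0.034904
c = 2·arcsin(√a) = 0.375861 rad = 21.5352°
d = R·c = 6371 × 0.375861 = 2394.6 km

2395 km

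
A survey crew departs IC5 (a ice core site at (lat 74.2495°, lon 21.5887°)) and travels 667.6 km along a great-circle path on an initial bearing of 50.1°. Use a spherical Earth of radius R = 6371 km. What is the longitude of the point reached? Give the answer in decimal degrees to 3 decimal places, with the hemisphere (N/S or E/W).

δ = d/R = 667.6/6371 = 0.104787 rad
φ₂ = arcsin(sin φ₁ cos δ + cos φ₁ sin δ cos θ)
   = arcsin(0.96245·0.99451 + 0.27145·0.10460·0.64145) = 77.26133°
λ₂ = λ₁ + atan2(sin θ sin δ cos φ₁, cos δ − sin φ₁ sin φ₂) = 42.92874°

42.929°E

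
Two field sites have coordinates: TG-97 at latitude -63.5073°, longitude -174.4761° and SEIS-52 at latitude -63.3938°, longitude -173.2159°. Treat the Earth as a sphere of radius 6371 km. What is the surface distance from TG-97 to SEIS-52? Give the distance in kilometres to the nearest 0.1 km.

Δφ = 0.1135°,  Δλ = 1.2602°
a = sin²(Δφ/2) + cos φ₁ cos φ₂ sin²(Δλ/2) = 0.000025
c = 2·arcsin(√a) = 0.010028 rad = 0.5746°
d = R·c = 6371 × 0.010028 = 63.9 km

63.9 km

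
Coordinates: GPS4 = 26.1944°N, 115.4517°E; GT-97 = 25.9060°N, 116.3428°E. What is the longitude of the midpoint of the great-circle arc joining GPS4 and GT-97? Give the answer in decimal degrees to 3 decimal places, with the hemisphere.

Bx = cos φ₂ cos Δλ = 0.899403,  By = cos φ₂ sin Δλ = 0.013989
φₘ = atan2(sin φ₁ + sin φ₂, √((cos φ₁ + Bx)² + By²)) = 26.05088°
λₘ = λ₁ + atan2(By, cos φ₁ + Bx) = 115.89780°

115.898°E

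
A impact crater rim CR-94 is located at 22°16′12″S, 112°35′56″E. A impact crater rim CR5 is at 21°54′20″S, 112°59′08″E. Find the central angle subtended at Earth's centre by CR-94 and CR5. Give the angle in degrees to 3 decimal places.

CR-94: φ = -22.27000°, λ = +112.59889°
CR5: φ = -21.90556°, λ = +112.98556°
Δφ = 0.3644°,  Δλ = 0.3867°
a = sin²(Δφ/2) + cos φ₁ cos φ₂ sin²(Δλ/2) = 0.000020
c = 2·arcsin(√a) = 0.008920 rad = 0.5111°

0.511°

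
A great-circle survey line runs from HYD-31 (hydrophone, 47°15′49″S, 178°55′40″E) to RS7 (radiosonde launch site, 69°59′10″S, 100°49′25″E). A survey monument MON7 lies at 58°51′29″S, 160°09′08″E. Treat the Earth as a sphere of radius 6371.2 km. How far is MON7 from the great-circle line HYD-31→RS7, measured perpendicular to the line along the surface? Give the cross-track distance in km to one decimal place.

HYD-31: φ = -47.26361°, λ = +178.92778°
RS7: φ = -69.98611°, λ = +100.82361°
MON7: φ = -58.85806°, λ = +160.15222°
δ₁₃ = central angle HYD-31→MON7 = 0.280493 rad  (haversine)
θ₁₃ = bearing HYD-31→MON7 = 216.962°,  θ₁₂ = bearing HYD-31→RS7 = 209.755°
dₓₜ = R·arcsin(sin δ₁₃ · sin(θ₁₃ − θ₁₂)) = 6371.2·arcsin(0.27683·sin(7.207°)) = 221.313 km
|dₓₜ| = 221.313 km

221.3 km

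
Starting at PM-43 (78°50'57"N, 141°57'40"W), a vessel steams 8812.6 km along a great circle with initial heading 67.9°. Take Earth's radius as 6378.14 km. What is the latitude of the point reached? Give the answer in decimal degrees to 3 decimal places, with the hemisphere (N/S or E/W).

14.827°N

PM-43: φ = +78.84917°, λ = -141.96111°
δ = d/R = 8812.6/6378.14 = 1.381688 rad
φ₂ = arcsin(sin φ₁ cos δ + cos φ₁ sin δ cos θ)
   = arcsin(0.98112·0.18798 + 0.19339·0.98217·0.37622) = 14.82669°
λ₂ = λ₁ + atan2(sin θ sin δ cos φ₁, cos δ − sin φ₁ sin φ₂) = -32.24127°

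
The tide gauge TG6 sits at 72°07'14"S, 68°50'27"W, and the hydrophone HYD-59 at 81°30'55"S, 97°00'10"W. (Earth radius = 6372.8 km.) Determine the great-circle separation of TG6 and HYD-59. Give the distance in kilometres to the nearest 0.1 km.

1236.9 km

TG6: φ = -72.12056°, λ = -68.84083°
HYD-59: φ = -81.51528°, λ = -97.00278°
Δφ = -9.3947°,  Δλ = -28.1619°
a = sin²(Δφ/2) + cos φ₁ cos φ₂ sin²(Δλ/2) = 0.009388
c = 2·arcsin(√a) = 0.194085 rad = 11.1202°
d = R·c = 6372.8 × 0.194085 = 1236.9 km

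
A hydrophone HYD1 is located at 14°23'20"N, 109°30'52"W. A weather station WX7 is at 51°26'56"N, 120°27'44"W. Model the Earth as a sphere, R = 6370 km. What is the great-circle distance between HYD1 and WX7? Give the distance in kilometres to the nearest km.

4235 km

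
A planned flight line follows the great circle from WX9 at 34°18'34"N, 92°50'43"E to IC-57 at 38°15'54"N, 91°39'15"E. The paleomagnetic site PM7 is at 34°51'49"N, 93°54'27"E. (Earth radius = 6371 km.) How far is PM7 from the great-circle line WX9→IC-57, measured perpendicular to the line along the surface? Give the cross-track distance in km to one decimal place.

108.6 km

WX9: φ = +34.30944°, λ = +92.84528°
IC-57: φ = +38.26500°, λ = +91.65417°
PM7: φ = +34.86361°, λ = +93.90750°
δ₁₃ = central angle WX9→PM7 = 0.018069 rad  (haversine)
θ₁₃ = bearing WX9→PM7 = 57.337°,  θ₁₂ = bearing WX9→IC-57 = 346.706°
dₓₜ = R·arcsin(sin δ₁₃ · sin(θ₁₃ − θ₁₂)) = 6371·arcsin(0.01807·sin(-289.369°)) = 108.602 km
|dₓₜ| = 108.602 km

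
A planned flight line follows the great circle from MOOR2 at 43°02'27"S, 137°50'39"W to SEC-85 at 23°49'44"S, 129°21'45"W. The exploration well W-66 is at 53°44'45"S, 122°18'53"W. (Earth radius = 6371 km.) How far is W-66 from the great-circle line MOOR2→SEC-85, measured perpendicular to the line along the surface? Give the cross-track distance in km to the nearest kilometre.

MOOR2: φ = -43.04083°, λ = -137.84417°
SEC-85: φ = -23.82889°, λ = -129.36250°
W-66: φ = -53.74583°, λ = -122.31472°
δ₁₃ = central angle MOOR2→W-66 = 0.258330 rad  (haversine)
θ₁₃ = bearing MOOR2→W-66 = 141.701°,  θ₁₂ = bearing MOOR2→SEC-85 = 22.719°
dₓₜ = R·arcsin(sin δ₁₃ · sin(θ₁₃ − θ₁₂)) = 6371·arcsin(0.25547·sin(118.982°)) = 1435.886 km
|dₓₜ| = 1435.886 km

1436 km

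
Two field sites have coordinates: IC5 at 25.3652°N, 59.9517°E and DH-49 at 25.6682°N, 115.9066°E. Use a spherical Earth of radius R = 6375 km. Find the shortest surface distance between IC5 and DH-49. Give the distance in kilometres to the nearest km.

Δφ = 0.3030°,  Δλ = 55.9549°
a = sin²(Δφ/2) + cos φ₁ cos φ₂ sin²(Δλ/2) = 0.179244
c = 2·arcsin(√a) = 0.874328 rad = 50.0953°
d = R·c = 6375 × 0.874328 = 5573.8 km

5574 km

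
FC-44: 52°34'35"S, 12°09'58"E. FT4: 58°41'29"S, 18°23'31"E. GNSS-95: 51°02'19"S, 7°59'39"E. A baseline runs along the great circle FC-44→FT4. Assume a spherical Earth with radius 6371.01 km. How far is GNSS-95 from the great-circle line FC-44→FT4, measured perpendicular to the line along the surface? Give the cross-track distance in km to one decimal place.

184.2 km

FC-44: φ = -52.57639°, λ = +12.16611°
FT4: φ = -58.69139°, λ = +18.39194°
GNSS-95: φ = -51.03861°, λ = +7.99417°
δ₁₃ = central angle FC-44→GNSS-95 = 0.052402 rad  (haversine)
θ₁₃ = bearing FC-44→GNSS-95 = 299.149°,  θ₁₂ = bearing FC-44→FT4 = 152.651°
dₓₜ = R·arcsin(sin δ₁₃ · sin(θ₁₃ − θ₁₂)) = 6371.01·arcsin(0.05238·sin(146.498°)) = 184.219 km
|dₓₜ| = 184.219 km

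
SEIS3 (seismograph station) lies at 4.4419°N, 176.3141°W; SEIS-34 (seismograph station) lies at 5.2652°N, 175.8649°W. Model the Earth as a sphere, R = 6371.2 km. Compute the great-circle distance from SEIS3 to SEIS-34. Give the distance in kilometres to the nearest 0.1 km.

Δφ = 0.8233°,  Δλ = 0.4492°
a = sin²(Δφ/2) + cos φ₁ cos φ₂ sin²(Δλ/2) = 0.000067
c = 2·arcsin(√a) = 0.016355 rad = 0.9371°
d = R·c = 6371.2 × 0.016355 = 104.2 km

104.2 km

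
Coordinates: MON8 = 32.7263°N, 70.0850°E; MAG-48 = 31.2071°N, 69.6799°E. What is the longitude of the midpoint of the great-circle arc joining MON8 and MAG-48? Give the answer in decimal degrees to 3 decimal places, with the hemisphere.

69.881°E

Bx = cos φ₂ cos Δλ = 0.855279,  By = cos φ₂ sin Δλ = -0.006047
φₘ = atan2(sin φ₁ + sin φ₂, √((cos φ₁ + Bx)² + By²)) = 31.96686°
λₘ = λ₁ + atan2(By, cos φ₁ + Bx) = 69.88077°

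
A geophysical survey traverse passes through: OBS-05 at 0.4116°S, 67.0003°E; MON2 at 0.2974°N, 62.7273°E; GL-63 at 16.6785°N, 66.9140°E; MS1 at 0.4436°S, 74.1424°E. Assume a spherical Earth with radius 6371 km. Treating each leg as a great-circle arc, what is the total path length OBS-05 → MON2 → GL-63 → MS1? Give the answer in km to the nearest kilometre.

4422 km

OBS-05→MON2: c = 0.075597 rad, d = 481.63 km
MON2→GL-63: c = 0.294833 rad, d = 1878.38 km
GL-63→MS1: c = 0.323695 rad, d = 2062.26 km
Total = 481.63 + 1878.38 + 2062.26 = 4422.27 km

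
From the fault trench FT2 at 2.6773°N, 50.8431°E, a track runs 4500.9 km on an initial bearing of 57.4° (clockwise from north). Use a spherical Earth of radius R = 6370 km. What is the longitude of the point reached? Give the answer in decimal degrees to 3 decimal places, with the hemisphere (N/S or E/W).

87.186°E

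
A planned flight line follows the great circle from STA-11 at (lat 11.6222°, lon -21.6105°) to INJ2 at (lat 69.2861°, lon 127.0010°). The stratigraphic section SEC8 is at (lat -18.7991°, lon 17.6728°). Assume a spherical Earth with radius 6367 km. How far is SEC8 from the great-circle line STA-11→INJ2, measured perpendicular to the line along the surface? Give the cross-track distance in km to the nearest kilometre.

4716 km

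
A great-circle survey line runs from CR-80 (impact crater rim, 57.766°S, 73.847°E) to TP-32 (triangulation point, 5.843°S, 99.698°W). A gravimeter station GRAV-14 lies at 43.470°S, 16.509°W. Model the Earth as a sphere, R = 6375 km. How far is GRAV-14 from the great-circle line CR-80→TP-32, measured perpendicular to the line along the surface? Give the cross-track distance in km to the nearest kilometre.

δ₁₃ = central angle CR-80→GRAV-14 = 0.952636 rad  (haversine)
θ₁₃ = bearing CR-80→GRAV-14 = 242.938°,  θ₁₂ = bearing CR-80→TP-32 = 187.159°
dₓₜ = R·arcsin(sin δ₁₃ · sin(θ₁₃ − θ₁₂)) = 6375·arcsin(0.81495·sin(55.779°)) = 4713.798 km
|dₓₜ| = 4713.798 km

4714 km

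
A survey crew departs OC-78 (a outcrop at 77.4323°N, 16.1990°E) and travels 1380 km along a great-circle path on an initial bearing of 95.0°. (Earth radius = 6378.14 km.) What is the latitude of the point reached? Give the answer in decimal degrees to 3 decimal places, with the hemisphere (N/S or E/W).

δ = d/R = 1380/6378.14 = 0.216364 rad
φ₂ = arcsin(sin φ₁ cos δ + cos φ₁ sin δ cos θ)
   = arcsin(0.97604·0.97668 + 0.21759·0.21468·-0.08716) = 71.66098°
λ₂ = λ₁ + atan2(sin θ sin δ cos φ₁, cos δ − sin φ₁ sin φ₂) = 59.01990°

71.661°N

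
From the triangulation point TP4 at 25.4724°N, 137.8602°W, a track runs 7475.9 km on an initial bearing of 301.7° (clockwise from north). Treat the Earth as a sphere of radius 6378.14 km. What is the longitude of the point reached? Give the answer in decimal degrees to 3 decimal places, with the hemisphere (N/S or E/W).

δ = d/R = 7475.9/6378.14 = 1.172113 rad
φ₂ = arcsin(sin φ₁ cos δ + cos φ₁ sin δ cos θ)
   = arcsin(0.43008·0.38821 + 0.90279·0.92157·0.52547) = 37.16732°
λ₂ = λ₁ + atan2(sin θ sin δ cos φ₁, cos δ − sin φ₁ sin φ₂) = 142.41912°

142.419°E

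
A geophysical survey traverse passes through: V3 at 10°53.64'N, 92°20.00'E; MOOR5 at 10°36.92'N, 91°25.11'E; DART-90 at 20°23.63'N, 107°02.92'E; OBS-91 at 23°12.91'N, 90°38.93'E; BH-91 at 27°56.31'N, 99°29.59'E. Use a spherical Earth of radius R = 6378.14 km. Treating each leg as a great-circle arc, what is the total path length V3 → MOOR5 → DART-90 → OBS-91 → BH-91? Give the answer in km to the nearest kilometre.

4856 km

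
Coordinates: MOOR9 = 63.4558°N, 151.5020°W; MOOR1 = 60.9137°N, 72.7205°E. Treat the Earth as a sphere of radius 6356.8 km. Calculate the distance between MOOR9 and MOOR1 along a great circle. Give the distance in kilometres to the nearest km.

5685 km

Δφ = -2.5421°,  Δλ = -135.7775°
a = sin²(Δφ/2) + cos φ₁ cos φ₂ sin²(Δλ/2) = 0.186957
c = 2·arcsin(√a) = 0.894272 rad = 51.2380°
d = R·c = 6356.8 × 0.894272 = 5684.7 km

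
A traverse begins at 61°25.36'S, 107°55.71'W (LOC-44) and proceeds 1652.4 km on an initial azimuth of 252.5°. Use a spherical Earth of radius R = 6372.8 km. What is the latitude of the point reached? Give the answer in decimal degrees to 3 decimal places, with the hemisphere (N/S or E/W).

62.337°S

LOC-44: φ = -61.42267°, λ = -107.92850°
δ = d/R = 1652.4/6372.8 = 0.259289 rad
φ₂ = arcsin(sin φ₁ cos δ + cos φ₁ sin δ cos θ)
   = arcsin(-0.87817·0.96657 + 0.47834·0.25639·-0.30071) = -62.33742°
λ₂ = λ₁ + atan2(sin θ sin δ cos φ₁, cos δ − sin φ₁ sin φ₂) = -139.71118°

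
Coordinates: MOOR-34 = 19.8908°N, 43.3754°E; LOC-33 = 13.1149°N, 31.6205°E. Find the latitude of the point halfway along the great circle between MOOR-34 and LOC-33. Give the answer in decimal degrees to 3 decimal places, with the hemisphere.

Bx = cos φ₂ cos Δλ = 0.953492,  By = cos φ₂ sin Δλ = -0.198412
φₘ = atan2(sin φ₁ + sin φ₂, √((cos φ₁ + Bx)² + By²)) = 16.58526°
λₘ = λ₁ + atan2(By, cos φ₁ + Bx) = 37.39450°

16.585°N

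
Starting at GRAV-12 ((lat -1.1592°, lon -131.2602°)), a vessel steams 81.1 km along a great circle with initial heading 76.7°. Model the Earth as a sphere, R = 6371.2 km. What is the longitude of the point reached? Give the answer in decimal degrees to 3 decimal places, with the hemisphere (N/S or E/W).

130.550°W

δ = d/R = 81.1/6371.2 = 0.012729 rad
φ₂ = arcsin(sin φ₁ cos δ + cos φ₁ sin δ cos θ)
   = arcsin(-0.02023·0.99992 + 0.99980·0.01273·0.23005) = -0.99133°
λ₂ = λ₁ + atan2(sin θ sin δ cos φ₁, cos δ − sin φ₁ sin φ₂) = -130.55033°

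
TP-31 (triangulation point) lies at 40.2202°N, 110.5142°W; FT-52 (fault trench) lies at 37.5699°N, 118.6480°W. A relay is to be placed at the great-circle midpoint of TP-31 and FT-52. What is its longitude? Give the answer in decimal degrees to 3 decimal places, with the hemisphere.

114.657°W

Bx = cos φ₂ cos Δλ = 0.784637,  By = cos φ₂ sin Δλ = -0.112143
φₘ = atan2(sin φ₁ + sin φ₂, √((cos φ₁ + Bx)² + By²)) = 38.96564°
λₘ = λ₁ + atan2(By, cos φ₁ + Bx) = -114.65712°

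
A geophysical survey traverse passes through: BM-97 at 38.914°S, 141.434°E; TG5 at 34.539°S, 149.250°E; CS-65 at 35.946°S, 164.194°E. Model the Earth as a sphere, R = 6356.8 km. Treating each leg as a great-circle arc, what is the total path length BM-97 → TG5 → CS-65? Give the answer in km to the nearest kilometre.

2209 km

BM-97→TG5: c = 0.133277 rad, d = 847.22 km
TG5→CS-65: c = 0.214215 rad, d = 1361.72 km
Total = 847.22 + 1361.72 = 2208.94 km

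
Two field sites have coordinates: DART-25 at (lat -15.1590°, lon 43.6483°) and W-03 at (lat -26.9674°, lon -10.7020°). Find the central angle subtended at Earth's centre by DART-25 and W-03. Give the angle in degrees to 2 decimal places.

51.69°

Δφ = -11.8084°,  Δλ = -54.3503°
a = sin²(Δφ/2) + cos φ₁ cos φ₂ sin²(Δλ/2) = 0.190018
c = 2·arcsin(√a) = 0.902099 rad = 51.6865°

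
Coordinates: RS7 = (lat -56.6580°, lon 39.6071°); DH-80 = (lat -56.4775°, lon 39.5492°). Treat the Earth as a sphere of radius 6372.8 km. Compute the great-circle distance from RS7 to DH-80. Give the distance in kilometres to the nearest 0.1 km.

20.4 km

Δφ = 0.1805°,  Δλ = -0.0579°
a = sin²(Δφ/2) + cos φ₁ cos φ₂ sin²(Δλ/2) = 0.000003
c = 2·arcsin(√a) = 0.003199 rad = 0.1833°
d = R·c = 6372.8 × 0.003199 = 20.4 km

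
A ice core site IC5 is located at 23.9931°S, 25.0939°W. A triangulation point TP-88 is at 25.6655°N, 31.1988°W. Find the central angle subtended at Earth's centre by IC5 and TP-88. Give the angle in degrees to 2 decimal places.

50.01°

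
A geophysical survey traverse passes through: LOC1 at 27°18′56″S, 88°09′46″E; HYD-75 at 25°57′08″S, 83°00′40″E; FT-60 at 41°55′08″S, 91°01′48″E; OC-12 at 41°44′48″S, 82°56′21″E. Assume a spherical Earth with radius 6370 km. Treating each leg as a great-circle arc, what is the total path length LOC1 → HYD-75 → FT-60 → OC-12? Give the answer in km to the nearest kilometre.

LOC1: φ = -27.31556°, λ = +88.16278°
HYD-75: φ = -25.95222°, λ = +83.01111°
FT-60: φ = -41.91889°, λ = +91.03000°
OC-12: φ = -41.74667°, λ = +82.93917°
LOC1→HYD-75: c = 0.083813 rad, d = 533.89 km
HYD-75→FT-60: c = 0.301541 rad, d = 1920.82 km
FT-60→OC-12: c = 0.105220 rad, d = 670.25 km
Total = 533.89 + 1920.82 + 670.25 = 3124.95 km

3125 km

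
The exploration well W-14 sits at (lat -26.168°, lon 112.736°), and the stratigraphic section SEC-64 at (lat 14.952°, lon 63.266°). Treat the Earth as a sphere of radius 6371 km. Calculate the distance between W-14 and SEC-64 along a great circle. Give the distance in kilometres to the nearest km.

7036 km

Δφ = 41.1200°,  Δλ = -49.4700°
a = sin²(Δφ/2) + cos φ₁ cos φ₂ sin²(Δλ/2) = 0.275145
c = 2·arcsin(√a) = 1.104356 rad = 63.2750°
d = R·c = 6371 × 1.104356 = 7035.9 km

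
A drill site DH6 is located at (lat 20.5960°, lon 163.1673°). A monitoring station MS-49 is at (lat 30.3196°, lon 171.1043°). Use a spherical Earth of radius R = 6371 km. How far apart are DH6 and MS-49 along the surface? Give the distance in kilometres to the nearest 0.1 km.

Δφ = 9.7236°,  Δλ = 7.9370°
a = sin²(Δφ/2) + cos φ₁ cos φ₂ sin²(Δλ/2) = 0.011053
c = 2·arcsin(√a) = 0.210659 rad = 12.0699°
d = R·c = 6371 × 0.210659 = 1342.1 km

1342.1 km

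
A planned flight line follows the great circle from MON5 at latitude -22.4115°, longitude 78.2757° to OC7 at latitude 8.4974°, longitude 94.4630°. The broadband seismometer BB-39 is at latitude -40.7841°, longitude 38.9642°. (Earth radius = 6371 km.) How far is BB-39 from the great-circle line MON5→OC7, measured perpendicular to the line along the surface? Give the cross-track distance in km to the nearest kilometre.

1516 km

δ₁₃ = central angle MON5→BB-39 = 0.658961 rad  (haversine)
θ₁₃ = bearing MON5→BB-39 = 231.577°,  θ₁₂ = bearing MON5→OC7 = 28.936°
dₓₜ = R·arcsin(sin δ₁₃ · sin(θ₁₃ − θ₁₂)) = 6371·arcsin(0.61230·sin(202.641°)) = -1515.960 km
|dₓₜ| = 1515.960 km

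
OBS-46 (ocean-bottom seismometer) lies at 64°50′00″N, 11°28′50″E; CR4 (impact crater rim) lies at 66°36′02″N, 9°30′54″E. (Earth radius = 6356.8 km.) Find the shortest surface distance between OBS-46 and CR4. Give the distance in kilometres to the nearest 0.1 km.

OBS-46: φ = +64.83333°, λ = +11.48056°
CR4: φ = +66.60056°, λ = +9.51500°
Δφ = 1.7672°,  Δλ = -1.9656°
a = sin²(Δφ/2) + cos φ₁ cos φ₂ sin²(Δλ/2) = 0.000288
c = 2·arcsin(√a) = 0.033913 rad = 1.9431°
d = R·c = 6356.8 × 0.033913 = 215.6 km

215.6 km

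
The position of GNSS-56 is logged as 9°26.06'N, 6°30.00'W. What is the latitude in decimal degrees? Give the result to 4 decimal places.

9.4343°N

9° + 26.06′/60 = 9 + 0.43433 = 9.4343°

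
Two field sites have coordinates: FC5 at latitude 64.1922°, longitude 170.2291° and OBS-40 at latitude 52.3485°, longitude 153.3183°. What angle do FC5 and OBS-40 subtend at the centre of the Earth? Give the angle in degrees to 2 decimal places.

14.71°

Δφ = -11.8437°,  Δλ = -16.9108°
a = sin²(Δφ/2) + cos φ₁ cos φ₂ sin²(Δλ/2) = 0.016394
c = 2·arcsin(√a) = 0.256785 rad = 14.7127°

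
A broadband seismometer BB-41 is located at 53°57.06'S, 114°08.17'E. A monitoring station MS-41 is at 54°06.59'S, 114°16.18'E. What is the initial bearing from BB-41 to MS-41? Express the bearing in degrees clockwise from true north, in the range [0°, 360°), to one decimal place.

BB-41: φ = -53.95100°, λ = +114.13617°
MS-41: φ = -54.10983°, λ = +114.26967°
Δλ = 0.1335°
y = sin Δλ · cos φ₂ = 0.001366
x = cos φ₁ sin φ₂ − sin φ₁ cos φ₂ cos Δλ = -0.002773
θ = atan2(y, x) = 153.7796° → 153.7796° (mod 360°)

153.8°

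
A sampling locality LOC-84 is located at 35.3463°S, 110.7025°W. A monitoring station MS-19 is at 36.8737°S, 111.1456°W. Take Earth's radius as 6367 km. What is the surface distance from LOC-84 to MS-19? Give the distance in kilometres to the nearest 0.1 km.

Δφ = -1.5274°,  Δλ = -0.4431°
a = sin²(Δφ/2) + cos φ₁ cos φ₂ sin²(Δλ/2) = 0.000187
c = 2·arcsin(√a) = 0.027380 rad = 1.5688°
d = R·c = 6367 × 0.027380 = 174.3 km

174.3 km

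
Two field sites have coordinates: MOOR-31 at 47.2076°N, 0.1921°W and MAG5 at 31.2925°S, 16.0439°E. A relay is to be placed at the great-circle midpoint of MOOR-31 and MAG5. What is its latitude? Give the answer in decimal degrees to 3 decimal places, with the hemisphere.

8.036°N

Bx = cos φ₂ cos Δλ = 0.820447,  By = cos φ₂ sin Δλ = 0.238921
φₘ = atan2(sin φ₁ + sin φ₂, √((cos φ₁ + Bx)² + By²)) = 8.03600°
λₘ = λ₁ + atan2(By, cos φ₁ + Bx) = 8.85923°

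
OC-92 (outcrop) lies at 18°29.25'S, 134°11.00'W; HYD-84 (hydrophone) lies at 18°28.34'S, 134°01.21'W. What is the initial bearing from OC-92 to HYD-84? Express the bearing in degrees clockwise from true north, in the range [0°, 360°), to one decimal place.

84.4°

OC-92: φ = -18.48750°, λ = -134.18333°
HYD-84: φ = -18.47233°, λ = -134.02017°
Δλ = 0.1632°
y = sin Δλ · cos φ₂ = 0.002701
x = cos φ₁ sin φ₂ − sin φ₁ cos φ₂ cos Δλ = 0.000263
θ = atan2(y, x) = 84.4284° → 84.4284° (mod 360°)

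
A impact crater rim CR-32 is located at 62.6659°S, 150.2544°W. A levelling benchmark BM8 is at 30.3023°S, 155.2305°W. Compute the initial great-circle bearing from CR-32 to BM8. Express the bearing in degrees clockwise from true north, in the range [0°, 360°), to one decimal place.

Δλ = -4.9761°
y = sin Δλ · cos φ₂ = -0.074889
x = cos φ₁ sin φ₂ − sin φ₁ cos φ₂ cos Δλ = 0.532400
θ = atan2(y, x) = -8.0069° → 351.9931° (mod 360°)

352.0°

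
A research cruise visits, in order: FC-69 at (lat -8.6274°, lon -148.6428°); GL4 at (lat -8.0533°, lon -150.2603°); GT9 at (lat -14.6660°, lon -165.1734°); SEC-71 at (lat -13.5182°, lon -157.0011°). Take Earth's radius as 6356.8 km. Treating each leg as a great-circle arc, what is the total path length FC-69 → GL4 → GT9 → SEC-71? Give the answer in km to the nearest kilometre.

2856 km

FC-69→GL4: c = 0.029675 rad, d = 188.64 km
GL4→GT9: c = 0.279899 rad, d = 1779.26 km
GT9→SEC-71: c = 0.139774 rad, d = 888.52 km
Total = 188.64 + 1779.26 + 888.52 = 2856.42 km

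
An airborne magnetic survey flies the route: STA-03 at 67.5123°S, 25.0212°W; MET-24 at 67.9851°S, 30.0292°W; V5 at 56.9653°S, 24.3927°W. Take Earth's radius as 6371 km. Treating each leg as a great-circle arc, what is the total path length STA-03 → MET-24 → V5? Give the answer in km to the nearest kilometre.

STA-03→MET-24: c = 0.034101 rad, d = 217.26 km
MET-24→V5: c = 0.197434 rad, d = 1257.85 km
Total = 217.26 + 1257.85 = 1475.11 km

1475 km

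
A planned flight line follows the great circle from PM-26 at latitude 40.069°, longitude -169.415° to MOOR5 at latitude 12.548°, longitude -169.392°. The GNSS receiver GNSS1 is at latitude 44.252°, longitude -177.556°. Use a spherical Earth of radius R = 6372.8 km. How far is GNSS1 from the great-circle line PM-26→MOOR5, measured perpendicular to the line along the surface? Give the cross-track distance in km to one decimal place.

647.1 km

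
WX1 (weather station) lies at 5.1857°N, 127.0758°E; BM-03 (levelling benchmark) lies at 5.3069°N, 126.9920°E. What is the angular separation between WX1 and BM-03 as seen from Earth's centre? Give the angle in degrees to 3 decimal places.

0.147°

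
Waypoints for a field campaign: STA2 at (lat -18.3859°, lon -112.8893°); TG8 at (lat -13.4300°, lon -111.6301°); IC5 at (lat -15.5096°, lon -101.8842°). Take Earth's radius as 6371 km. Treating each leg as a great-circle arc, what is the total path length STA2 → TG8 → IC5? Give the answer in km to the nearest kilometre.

1642 km

STA2→TG8: c = 0.089040 rad, d = 567.27 km
TG8→IC5: c = 0.168632 rad, d = 1074.35 km
Total = 567.27 + 1074.35 = 1641.62 km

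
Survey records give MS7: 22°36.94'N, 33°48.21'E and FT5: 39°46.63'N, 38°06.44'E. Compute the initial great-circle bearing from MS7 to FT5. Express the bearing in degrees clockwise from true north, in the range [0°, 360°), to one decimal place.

11.0°

MS7: φ = +22.61567°, λ = +33.80350°
FT5: φ = +39.77717°, λ = +38.10733°
Δλ = 4.3038°
y = sin Δλ · cos φ₂ = 0.057675
x = cos φ₁ sin φ₂ − sin φ₁ cos φ₂ cos Δλ = 0.295899
θ = atan2(y, x) = 11.0295° → 11.0295° (mod 360°)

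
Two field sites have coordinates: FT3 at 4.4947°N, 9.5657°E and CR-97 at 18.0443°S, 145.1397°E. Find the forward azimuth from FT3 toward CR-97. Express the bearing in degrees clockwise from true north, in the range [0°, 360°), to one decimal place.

Δλ = 135.5740°
y = sin Δλ · cos φ₂ = 0.665560
x = cos φ₁ sin φ₂ − sin φ₁ cos φ₂ cos Δλ = -0.255586
θ = atan2(y, x) = 111.0076° → 111.0076° (mod 360°)

111.0°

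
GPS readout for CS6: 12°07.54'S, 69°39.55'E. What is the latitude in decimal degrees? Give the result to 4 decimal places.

12° + 7.54′/60 = 12 + 0.12567 = 12.1257°

12.1257°S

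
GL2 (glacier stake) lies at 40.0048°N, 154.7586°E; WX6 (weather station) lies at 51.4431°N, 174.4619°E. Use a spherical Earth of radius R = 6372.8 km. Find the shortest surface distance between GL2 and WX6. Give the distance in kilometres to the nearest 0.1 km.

1978.7 km

Δφ = 11.4383°,  Δλ = 19.7033°
a = sin²(Δφ/2) + cos φ₁ cos φ₂ sin²(Δλ/2) = 0.023907
c = 2·arcsin(√a) = 0.310485 rad = 17.7895°
d = R·c = 6372.8 × 0.310485 = 1978.7 km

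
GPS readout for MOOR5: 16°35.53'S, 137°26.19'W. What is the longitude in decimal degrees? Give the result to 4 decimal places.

137.4365°W

137° + 26.19′/60 = 137 + 0.43650 = 137.4365°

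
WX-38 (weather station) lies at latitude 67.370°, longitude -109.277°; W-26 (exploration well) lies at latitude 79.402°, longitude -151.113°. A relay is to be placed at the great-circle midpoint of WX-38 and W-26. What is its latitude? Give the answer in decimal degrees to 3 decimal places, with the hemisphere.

Bx = cos φ₂ cos Δλ = 0.137029,  By = cos φ₂ sin Δλ = -0.122673
φₘ = atan2(sin φ₁ + sin φ₂, √((cos φ₁ + Bx)² + By²)) = 74.29179°
λₘ = λ₁ + atan2(By, cos φ₁ + Bx) = -122.50655°

74.292°N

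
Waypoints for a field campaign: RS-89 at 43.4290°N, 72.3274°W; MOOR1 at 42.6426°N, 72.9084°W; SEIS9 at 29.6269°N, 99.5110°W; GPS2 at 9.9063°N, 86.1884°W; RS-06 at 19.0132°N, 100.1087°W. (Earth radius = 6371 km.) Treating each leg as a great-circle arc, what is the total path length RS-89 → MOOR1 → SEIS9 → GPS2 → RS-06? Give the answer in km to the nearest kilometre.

RS-89→MOOR1: c = 0.015599 rad, d = 99.38 km
MOOR1→SEIS9: c = 0.435605 rad, d = 2775.24 km
SEIS9→GPS2: c = 0.407020 rad, d = 2593.13 km
GPS2→RS-06: c = 0.283643 rad, d = 1807.09 km
Total = 99.38 + 2775.24 + 2593.13 + 1807.09 = 7274.83 km

7275 km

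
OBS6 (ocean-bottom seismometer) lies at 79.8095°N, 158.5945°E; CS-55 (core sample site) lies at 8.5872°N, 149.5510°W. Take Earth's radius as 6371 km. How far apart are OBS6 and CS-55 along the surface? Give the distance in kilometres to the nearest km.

Δφ = -71.2223°,  Δλ = 51.8545°
a = sin²(Δφ/2) + cos φ₁ cos φ₂ sin²(Δλ/2) = 0.372494
c = 2·arcsin(√a) = 1.312937 rad = 75.2257°
d = R·c = 6371 × 1.312937 = 8364.7 km

8365 km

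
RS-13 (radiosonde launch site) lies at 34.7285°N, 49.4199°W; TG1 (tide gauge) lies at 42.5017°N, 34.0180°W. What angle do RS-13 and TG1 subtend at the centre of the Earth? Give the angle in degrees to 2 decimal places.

Δφ = 7.7732°,  Δλ = 15.4019°
a = sin²(Δφ/2) + cos φ₁ cos φ₂ sin²(Δλ/2) = 0.015475
c = 2·arcsin(√a) = 0.249441 rad = 14.2919°

14.29°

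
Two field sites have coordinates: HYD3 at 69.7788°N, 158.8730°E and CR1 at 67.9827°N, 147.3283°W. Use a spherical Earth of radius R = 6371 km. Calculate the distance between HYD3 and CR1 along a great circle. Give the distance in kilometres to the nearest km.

2094 km

Δφ = -1.7961°,  Δλ = 53.7987°
a = sin²(Δφ/2) + cos φ₁ cos φ₂ sin²(Δλ/2) = 0.026769
c = 2·arcsin(√a) = 0.328700 rad = 18.8332°
d = R·c = 6371 × 0.328700 = 2094.2 km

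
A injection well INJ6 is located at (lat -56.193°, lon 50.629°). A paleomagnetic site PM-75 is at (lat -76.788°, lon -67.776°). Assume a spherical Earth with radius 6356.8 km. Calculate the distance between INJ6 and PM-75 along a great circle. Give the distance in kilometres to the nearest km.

Δφ = -20.5950°,  Δλ = -118.4050°
a = sin²(Δφ/2) + cos φ₁ cos φ₂ sin²(Δλ/2) = 0.125785
c = 2·arcsin(√a) = 0.725106 rad = 41.5455°
d = R·c = 6356.8 × 0.725106 = 4609.4 km

4609 km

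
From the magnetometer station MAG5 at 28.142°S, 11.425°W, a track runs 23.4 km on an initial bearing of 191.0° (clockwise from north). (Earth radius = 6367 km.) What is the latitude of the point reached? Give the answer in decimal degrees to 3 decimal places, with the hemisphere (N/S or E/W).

δ = d/R = 23.4/6367 = 0.003675 rad
φ₂ = arcsin(sin φ₁ cos δ + cos φ₁ sin δ cos θ)
   = arcsin(-0.47166·0.99999 + 0.88178·0.00368·-0.98163) = -28.34870°
λ₂ = λ₁ + atan2(sin θ sin δ cos φ₁, cos δ − sin φ₁ sin φ₂) = -11.47065°

28.349°S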